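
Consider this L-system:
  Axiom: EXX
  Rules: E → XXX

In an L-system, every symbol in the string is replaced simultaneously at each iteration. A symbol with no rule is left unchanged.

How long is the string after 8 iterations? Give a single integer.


Step 0: length = 3
Step 1: length = 5
Step 2: length = 5
Step 3: length = 5
Step 4: length = 5
Step 5: length = 5
Step 6: length = 5
Step 7: length = 5
Step 8: length = 5

Answer: 5


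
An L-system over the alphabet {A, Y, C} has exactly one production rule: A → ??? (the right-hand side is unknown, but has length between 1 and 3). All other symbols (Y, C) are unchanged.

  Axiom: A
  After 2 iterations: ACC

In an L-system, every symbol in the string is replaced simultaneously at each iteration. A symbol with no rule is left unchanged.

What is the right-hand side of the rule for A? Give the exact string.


Answer: AC

Derivation:
Trying A → AC:
  Step 0: A
  Step 1: AC
  Step 2: ACC
Matches the given result.


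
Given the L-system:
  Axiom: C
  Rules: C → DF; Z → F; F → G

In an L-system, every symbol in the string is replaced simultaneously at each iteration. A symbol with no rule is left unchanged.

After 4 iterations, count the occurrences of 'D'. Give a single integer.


Answer: 1

Derivation:
Step 0: C  (0 'D')
Step 1: DF  (1 'D')
Step 2: DG  (1 'D')
Step 3: DG  (1 'D')
Step 4: DG  (1 'D')


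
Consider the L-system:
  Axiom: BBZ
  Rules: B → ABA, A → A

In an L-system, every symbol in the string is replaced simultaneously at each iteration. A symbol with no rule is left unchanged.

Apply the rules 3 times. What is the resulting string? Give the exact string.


Step 0: BBZ
Step 1: ABAABAZ
Step 2: AABAAAABAAZ
Step 3: AAABAAAAAABAAAZ

Answer: AAABAAAAAABAAAZ


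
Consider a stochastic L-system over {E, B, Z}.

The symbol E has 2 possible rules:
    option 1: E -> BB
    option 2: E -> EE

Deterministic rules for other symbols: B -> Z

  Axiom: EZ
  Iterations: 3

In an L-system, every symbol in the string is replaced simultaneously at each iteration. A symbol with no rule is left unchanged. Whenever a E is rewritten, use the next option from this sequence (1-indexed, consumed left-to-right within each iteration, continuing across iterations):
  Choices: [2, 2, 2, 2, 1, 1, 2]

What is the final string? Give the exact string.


Answer: EEBBBBEEZ

Derivation:
Step 0: EZ
Step 1: EEZ  (used choices [2])
Step 2: EEEEZ  (used choices [2, 2])
Step 3: EEBBBBEEZ  (used choices [2, 1, 1, 2])


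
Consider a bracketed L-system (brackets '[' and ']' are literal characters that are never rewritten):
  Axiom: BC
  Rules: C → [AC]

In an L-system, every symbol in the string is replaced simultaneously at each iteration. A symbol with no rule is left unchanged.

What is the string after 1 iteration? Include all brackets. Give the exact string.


Answer: B[AC]

Derivation:
Step 0: BC
Step 1: B[AC]


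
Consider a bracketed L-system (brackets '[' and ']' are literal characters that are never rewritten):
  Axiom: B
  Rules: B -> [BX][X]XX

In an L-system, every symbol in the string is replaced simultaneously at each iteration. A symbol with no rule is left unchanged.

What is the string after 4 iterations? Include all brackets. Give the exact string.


Answer: [[[[BX][X]XXX][X]XXX][X]XXX][X]XX

Derivation:
Step 0: B
Step 1: [BX][X]XX
Step 2: [[BX][X]XXX][X]XX
Step 3: [[[BX][X]XXX][X]XXX][X]XX
Step 4: [[[[BX][X]XXX][X]XXX][X]XXX][X]XX


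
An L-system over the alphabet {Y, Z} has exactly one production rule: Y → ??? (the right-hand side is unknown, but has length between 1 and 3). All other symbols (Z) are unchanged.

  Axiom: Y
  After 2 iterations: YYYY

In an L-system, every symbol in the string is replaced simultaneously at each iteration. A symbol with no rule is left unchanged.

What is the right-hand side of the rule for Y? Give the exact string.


Answer: YY

Derivation:
Trying Y → YY:
  Step 0: Y
  Step 1: YY
  Step 2: YYYY
Matches the given result.


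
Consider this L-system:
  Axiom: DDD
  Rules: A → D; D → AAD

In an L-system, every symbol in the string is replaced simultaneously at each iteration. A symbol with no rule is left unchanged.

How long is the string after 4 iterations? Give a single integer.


Step 0: length = 3
Step 1: length = 9
Step 2: length = 15
Step 3: length = 33
Step 4: length = 63

Answer: 63


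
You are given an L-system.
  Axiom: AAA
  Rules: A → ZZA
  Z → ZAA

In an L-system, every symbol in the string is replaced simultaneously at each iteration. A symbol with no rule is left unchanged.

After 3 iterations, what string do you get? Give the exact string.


Step 0: AAA
Step 1: ZZAZZAZZA
Step 2: ZAAZAAZZAZAAZAAZZAZAAZAAZZA
Step 3: ZAAZZAZZAZAAZZAZZAZAAZAAZZAZAAZZAZZAZAAZZAZZAZAAZAAZZAZAAZZAZZAZAAZZAZZAZAAZAAZZA

Answer: ZAAZZAZZAZAAZZAZZAZAAZAAZZAZAAZZAZZAZAAZZAZZAZAAZAAZZAZAAZZAZZAZAAZZAZZAZAAZAAZZA


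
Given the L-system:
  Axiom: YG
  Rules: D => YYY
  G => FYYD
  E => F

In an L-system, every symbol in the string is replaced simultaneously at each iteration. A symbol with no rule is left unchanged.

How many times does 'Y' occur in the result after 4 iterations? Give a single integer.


Step 0: YG  (1 'Y')
Step 1: YFYYD  (3 'Y')
Step 2: YFYYYYY  (6 'Y')
Step 3: YFYYYYY  (6 'Y')
Step 4: YFYYYYY  (6 'Y')

Answer: 6


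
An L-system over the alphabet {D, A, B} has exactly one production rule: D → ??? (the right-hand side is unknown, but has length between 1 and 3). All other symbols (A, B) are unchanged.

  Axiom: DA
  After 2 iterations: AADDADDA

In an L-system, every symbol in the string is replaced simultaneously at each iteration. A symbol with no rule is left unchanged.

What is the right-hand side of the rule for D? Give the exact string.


Answer: ADD

Derivation:
Trying D → ADD:
  Step 0: DA
  Step 1: ADDA
  Step 2: AADDADDA
Matches the given result.


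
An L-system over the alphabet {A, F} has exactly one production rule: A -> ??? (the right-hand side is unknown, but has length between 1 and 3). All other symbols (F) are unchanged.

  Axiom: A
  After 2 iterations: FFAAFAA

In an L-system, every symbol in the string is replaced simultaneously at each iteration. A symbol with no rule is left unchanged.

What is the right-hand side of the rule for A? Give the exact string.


Answer: FAA

Derivation:
Trying A -> FAA:
  Step 0: A
  Step 1: FAA
  Step 2: FFAAFAA
Matches the given result.


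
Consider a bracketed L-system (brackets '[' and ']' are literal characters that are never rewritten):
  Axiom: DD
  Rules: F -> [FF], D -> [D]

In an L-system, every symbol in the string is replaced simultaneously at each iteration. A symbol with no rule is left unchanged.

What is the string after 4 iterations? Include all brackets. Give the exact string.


Answer: [[[[D]]]][[[[D]]]]

Derivation:
Step 0: DD
Step 1: [D][D]
Step 2: [[D]][[D]]
Step 3: [[[D]]][[[D]]]
Step 4: [[[[D]]]][[[[D]]]]


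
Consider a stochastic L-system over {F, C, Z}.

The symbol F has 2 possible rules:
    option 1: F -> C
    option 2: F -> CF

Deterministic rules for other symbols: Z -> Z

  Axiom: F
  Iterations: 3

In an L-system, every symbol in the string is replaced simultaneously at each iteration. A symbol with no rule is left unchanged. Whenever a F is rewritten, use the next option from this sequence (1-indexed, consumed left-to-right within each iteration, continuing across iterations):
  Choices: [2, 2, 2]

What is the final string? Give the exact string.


Step 0: F
Step 1: CF  (used choices [2])
Step 2: CCF  (used choices [2])
Step 3: CCCF  (used choices [2])

Answer: CCCF


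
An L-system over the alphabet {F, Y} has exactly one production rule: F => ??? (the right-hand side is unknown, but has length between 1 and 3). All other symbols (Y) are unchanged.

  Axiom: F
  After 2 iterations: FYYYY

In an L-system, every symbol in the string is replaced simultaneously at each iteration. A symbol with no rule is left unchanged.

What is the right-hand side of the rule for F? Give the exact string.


Answer: FYY

Derivation:
Trying F => FYY:
  Step 0: F
  Step 1: FYY
  Step 2: FYYYY
Matches the given result.


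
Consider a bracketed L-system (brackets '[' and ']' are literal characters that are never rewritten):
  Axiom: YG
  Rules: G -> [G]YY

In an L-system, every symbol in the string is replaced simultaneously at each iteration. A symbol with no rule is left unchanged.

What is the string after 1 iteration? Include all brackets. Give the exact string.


Step 0: YG
Step 1: Y[G]YY

Answer: Y[G]YY


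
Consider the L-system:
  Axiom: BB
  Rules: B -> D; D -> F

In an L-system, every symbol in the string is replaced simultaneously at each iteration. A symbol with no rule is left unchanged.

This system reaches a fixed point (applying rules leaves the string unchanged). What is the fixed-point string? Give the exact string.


Answer: FF

Derivation:
Step 0: BB
Step 1: DD
Step 2: FF
Step 3: FF  (unchanged — fixed point at step 2)


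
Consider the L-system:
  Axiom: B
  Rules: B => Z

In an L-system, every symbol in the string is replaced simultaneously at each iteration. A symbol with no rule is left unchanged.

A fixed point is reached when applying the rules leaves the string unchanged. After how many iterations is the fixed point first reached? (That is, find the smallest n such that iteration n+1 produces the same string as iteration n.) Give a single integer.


Step 0: B
Step 1: Z
Step 2: Z  (unchanged — fixed point at step 1)

Answer: 1


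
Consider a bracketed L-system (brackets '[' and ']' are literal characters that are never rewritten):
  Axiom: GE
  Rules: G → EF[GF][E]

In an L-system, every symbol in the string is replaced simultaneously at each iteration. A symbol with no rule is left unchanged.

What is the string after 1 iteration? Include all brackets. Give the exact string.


Step 0: GE
Step 1: EF[GF][E]E

Answer: EF[GF][E]E


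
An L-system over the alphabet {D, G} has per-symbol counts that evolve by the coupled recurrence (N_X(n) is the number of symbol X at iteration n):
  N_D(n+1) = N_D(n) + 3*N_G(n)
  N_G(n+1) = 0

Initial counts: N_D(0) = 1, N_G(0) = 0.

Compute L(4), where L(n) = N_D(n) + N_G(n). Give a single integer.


Step 0: N_D=1, N_G=0, L=1
Step 1: N_D=1, N_G=0, L=1
Step 2: N_D=1, N_G=0, L=1
Step 3: N_D=1, N_G=0, L=1
Step 4: N_D=1, N_G=0, L=1

Answer: 1


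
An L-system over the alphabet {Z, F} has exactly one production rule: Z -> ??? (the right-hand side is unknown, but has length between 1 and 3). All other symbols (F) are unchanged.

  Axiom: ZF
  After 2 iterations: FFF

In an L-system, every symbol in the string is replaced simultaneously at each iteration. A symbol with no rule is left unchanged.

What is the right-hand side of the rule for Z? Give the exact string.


Trying Z -> FF:
  Step 0: ZF
  Step 1: FFF
  Step 2: FFF
Matches the given result.

Answer: FF


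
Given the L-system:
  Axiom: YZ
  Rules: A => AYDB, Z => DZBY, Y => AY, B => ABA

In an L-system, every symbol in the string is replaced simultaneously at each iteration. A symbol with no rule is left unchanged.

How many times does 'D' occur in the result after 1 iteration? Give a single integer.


Answer: 1

Derivation:
Step 0: YZ  (0 'D')
Step 1: AYDZBY  (1 'D')


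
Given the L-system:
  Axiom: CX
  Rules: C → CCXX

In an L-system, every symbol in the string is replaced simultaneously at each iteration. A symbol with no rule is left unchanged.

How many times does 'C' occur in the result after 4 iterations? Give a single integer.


Step 0: CX  (1 'C')
Step 1: CCXXX  (2 'C')
Step 2: CCXXCCXXXXX  (4 'C')
Step 3: CCXXCCXXXXCCXXCCXXXXXXX  (8 'C')
Step 4: CCXXCCXXXXCCXXCCXXXXXXCCXXCCXXXXCCXXCCXXXXXXXXX  (16 'C')

Answer: 16


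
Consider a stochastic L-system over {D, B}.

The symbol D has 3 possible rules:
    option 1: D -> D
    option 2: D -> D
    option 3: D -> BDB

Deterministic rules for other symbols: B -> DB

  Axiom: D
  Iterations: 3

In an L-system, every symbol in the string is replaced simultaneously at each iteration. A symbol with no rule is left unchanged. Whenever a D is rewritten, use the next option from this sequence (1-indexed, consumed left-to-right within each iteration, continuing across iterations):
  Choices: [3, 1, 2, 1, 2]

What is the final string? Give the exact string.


Step 0: D
Step 1: BDB  (used choices [3])
Step 2: DBDDB  (used choices [1])
Step 3: DDBDDDB  (used choices [2, 1, 2])

Answer: DDBDDDB


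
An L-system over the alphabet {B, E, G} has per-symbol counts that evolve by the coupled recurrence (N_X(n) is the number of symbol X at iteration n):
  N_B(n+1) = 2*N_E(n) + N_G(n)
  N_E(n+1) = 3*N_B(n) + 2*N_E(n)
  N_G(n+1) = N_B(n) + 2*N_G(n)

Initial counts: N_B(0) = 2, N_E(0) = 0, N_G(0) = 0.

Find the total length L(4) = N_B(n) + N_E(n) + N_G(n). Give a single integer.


Step 0: N_B=2, N_E=0, N_G=0, L=2
Step 1: N_B=0, N_E=6, N_G=2, L=8
Step 2: N_B=14, N_E=12, N_G=4, L=30
Step 3: N_B=28, N_E=66, N_G=22, L=116
Step 4: N_B=154, N_E=216, N_G=72, L=442

Answer: 442


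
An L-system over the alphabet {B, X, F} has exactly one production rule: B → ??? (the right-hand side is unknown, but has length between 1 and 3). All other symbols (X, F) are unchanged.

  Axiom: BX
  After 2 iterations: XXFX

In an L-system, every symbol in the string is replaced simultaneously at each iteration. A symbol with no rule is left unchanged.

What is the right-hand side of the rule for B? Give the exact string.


Trying B → XXF:
  Step 0: BX
  Step 1: XXFX
  Step 2: XXFX
Matches the given result.

Answer: XXF


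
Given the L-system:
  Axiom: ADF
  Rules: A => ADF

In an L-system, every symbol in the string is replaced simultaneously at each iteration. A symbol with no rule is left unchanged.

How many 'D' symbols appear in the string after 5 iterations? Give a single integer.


Step 0: ADF  (1 'D')
Step 1: ADFDF  (2 'D')
Step 2: ADFDFDF  (3 'D')
Step 3: ADFDFDFDF  (4 'D')
Step 4: ADFDFDFDFDF  (5 'D')
Step 5: ADFDFDFDFDFDF  (6 'D')

Answer: 6


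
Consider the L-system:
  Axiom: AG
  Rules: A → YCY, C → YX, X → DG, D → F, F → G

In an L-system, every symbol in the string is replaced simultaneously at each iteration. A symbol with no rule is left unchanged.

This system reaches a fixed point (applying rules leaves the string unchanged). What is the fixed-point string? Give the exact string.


Answer: YYGGYG

Derivation:
Step 0: AG
Step 1: YCYG
Step 2: YYXYG
Step 3: YYDGYG
Step 4: YYFGYG
Step 5: YYGGYG
Step 6: YYGGYG  (unchanged — fixed point at step 5)


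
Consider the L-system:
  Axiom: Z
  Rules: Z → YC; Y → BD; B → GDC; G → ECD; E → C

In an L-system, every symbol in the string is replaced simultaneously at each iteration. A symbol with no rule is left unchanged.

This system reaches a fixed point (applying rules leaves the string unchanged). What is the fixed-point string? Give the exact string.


Answer: CCDDCDC

Derivation:
Step 0: Z
Step 1: YC
Step 2: BDC
Step 3: GDCDC
Step 4: ECDDCDC
Step 5: CCDDCDC
Step 6: CCDDCDC  (unchanged — fixed point at step 5)


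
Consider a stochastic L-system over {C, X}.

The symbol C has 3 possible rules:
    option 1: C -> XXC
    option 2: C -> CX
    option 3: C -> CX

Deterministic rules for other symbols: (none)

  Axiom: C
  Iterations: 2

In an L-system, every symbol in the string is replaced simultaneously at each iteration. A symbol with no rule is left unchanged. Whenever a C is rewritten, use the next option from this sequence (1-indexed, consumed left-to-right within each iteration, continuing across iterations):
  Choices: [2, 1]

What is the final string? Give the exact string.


Step 0: C
Step 1: CX  (used choices [2])
Step 2: XXCX  (used choices [1])

Answer: XXCX


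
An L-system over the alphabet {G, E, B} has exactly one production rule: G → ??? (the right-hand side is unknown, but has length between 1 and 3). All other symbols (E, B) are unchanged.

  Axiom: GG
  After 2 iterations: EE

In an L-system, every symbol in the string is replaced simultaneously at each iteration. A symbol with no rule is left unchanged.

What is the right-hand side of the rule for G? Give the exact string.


Trying G → E:
  Step 0: GG
  Step 1: EE
  Step 2: EE
Matches the given result.

Answer: E


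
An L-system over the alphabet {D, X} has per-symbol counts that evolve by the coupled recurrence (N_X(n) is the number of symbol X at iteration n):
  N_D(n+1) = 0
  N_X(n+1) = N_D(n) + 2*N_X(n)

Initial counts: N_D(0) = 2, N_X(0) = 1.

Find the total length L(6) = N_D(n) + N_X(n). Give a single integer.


Answer: 128

Derivation:
Step 0: N_D=2, N_X=1, L=3
Step 1: N_D=0, N_X=4, L=4
Step 2: N_D=0, N_X=8, L=8
Step 3: N_D=0, N_X=16, L=16
Step 4: N_D=0, N_X=32, L=32
Step 5: N_D=0, N_X=64, L=64
Step 6: N_D=0, N_X=128, L=128


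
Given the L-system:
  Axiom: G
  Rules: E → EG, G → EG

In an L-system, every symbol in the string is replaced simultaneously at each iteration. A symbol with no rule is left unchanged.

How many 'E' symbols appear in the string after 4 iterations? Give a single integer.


Step 0: G  (0 'E')
Step 1: EG  (1 'E')
Step 2: EGEG  (2 'E')
Step 3: EGEGEGEG  (4 'E')
Step 4: EGEGEGEGEGEGEGEG  (8 'E')

Answer: 8


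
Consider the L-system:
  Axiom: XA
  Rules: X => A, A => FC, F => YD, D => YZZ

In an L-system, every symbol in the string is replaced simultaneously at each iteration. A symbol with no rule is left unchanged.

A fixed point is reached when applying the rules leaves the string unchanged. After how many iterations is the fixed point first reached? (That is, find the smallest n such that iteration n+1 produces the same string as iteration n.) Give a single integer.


Answer: 4

Derivation:
Step 0: XA
Step 1: AFC
Step 2: FCYDC
Step 3: YDCYYZZC
Step 4: YYZZCYYZZC
Step 5: YYZZCYYZZC  (unchanged — fixed point at step 4)


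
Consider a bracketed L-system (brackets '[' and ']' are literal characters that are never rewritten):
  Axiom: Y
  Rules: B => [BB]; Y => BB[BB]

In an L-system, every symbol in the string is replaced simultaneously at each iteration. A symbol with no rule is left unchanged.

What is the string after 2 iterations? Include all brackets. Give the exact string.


Step 0: Y
Step 1: BB[BB]
Step 2: [BB][BB][[BB][BB]]

Answer: [BB][BB][[BB][BB]]


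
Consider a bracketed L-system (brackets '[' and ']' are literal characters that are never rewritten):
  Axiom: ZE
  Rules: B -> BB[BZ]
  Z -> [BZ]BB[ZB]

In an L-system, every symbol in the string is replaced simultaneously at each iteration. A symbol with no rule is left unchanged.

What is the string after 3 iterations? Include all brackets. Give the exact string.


Step 0: ZE
Step 1: [BZ]BB[ZB]E
Step 2: [BB[BZ][BZ]BB[ZB]]BB[BZ]BB[BZ][[BZ]BB[ZB]BB[BZ]]E
Step 3: [BB[BZ]BB[BZ][BB[BZ][BZ]BB[ZB]][BB[BZ][BZ]BB[ZB]]BB[BZ]BB[BZ][[BZ]BB[ZB]BB[BZ]]]BB[BZ]BB[BZ][BB[BZ][BZ]BB[ZB]]BB[BZ]BB[BZ][BB[BZ][BZ]BB[ZB]][[BB[BZ][BZ]BB[ZB]]BB[BZ]BB[BZ][[BZ]BB[ZB]BB[BZ]]BB[BZ]BB[BZ][BB[BZ][BZ]BB[ZB]]]E

Answer: [BB[BZ]BB[BZ][BB[BZ][BZ]BB[ZB]][BB[BZ][BZ]BB[ZB]]BB[BZ]BB[BZ][[BZ]BB[ZB]BB[BZ]]]BB[BZ]BB[BZ][BB[BZ][BZ]BB[ZB]]BB[BZ]BB[BZ][BB[BZ][BZ]BB[ZB]][[BB[BZ][BZ]BB[ZB]]BB[BZ]BB[BZ][[BZ]BB[ZB]BB[BZ]]BB[BZ]BB[BZ][BB[BZ][BZ]BB[ZB]]]E


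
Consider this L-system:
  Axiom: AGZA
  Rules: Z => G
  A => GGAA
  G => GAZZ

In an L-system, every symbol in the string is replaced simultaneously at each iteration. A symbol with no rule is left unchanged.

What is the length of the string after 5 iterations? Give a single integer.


Answer: 1564

Derivation:
Step 0: length = 4
Step 1: length = 13
Step 2: length = 46
Step 3: length = 148
Step 4: length = 484
Step 5: length = 1564


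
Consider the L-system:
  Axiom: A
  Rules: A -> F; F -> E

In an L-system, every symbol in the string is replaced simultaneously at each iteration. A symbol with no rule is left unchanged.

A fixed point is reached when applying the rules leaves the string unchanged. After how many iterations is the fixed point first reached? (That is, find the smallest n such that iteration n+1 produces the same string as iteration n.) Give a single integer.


Step 0: A
Step 1: F
Step 2: E
Step 3: E  (unchanged — fixed point at step 2)

Answer: 2


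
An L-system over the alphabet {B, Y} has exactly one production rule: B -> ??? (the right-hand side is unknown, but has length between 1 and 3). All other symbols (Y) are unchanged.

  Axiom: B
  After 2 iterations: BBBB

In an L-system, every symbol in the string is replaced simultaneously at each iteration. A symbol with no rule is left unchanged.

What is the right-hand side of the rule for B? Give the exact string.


Answer: BB

Derivation:
Trying B -> BB:
  Step 0: B
  Step 1: BB
  Step 2: BBBB
Matches the given result.


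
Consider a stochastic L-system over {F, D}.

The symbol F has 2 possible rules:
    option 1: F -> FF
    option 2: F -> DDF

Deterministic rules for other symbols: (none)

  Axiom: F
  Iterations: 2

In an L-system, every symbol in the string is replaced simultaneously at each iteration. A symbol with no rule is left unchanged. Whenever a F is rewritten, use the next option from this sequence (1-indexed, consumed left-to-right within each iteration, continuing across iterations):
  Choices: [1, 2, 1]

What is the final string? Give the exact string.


Answer: DDFFF

Derivation:
Step 0: F
Step 1: FF  (used choices [1])
Step 2: DDFFF  (used choices [2, 1])


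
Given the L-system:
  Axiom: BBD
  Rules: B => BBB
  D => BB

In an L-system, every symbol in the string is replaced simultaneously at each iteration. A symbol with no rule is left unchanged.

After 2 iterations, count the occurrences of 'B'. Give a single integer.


Answer: 24

Derivation:
Step 0: BBD  (2 'B')
Step 1: BBBBBBBB  (8 'B')
Step 2: BBBBBBBBBBBBBBBBBBBBBBBB  (24 'B')


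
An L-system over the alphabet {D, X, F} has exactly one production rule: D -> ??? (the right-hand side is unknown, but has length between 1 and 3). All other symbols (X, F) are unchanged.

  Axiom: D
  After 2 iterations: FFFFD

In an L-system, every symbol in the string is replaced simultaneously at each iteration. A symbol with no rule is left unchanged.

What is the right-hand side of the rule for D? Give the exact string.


Trying D -> FFD:
  Step 0: D
  Step 1: FFD
  Step 2: FFFFD
Matches the given result.

Answer: FFD


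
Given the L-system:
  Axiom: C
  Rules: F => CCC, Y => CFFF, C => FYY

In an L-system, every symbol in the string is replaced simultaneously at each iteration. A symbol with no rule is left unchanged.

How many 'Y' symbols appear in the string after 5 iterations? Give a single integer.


Step 0: C  (0 'Y')
Step 1: FYY  (2 'Y')
Step 2: CCCCFFFCFFF  (0 'Y')
Step 3: FYYFYYFYYFYYCCCCCCCCCFYYCCCCCCCCC  (10 'Y')
Step 4: CCCCFFFCFFFCCCCFFFCFFFCCCCFFFCFFFCCCCFFFCFFFFYYFYYFYYFYYFYYFYYFYYFYYFYYCCCCFFFCFFFFYYFYYFYYFYYFYYFYYFYYFYYFYY  (36 'Y')
Step 5: FYYFYYFYYFYYCCCCCCCCCFYYCCCCCCCCCFYYFYYFYYFYYCCCCCCCCCFYYCCCCCCCCCFYYFYYFYYFYYCCCCCCCCCFYYCCCCCCCCCFYYFYYFYYFYYCCCCCCCCCFYYCCCCCCCCCCCCCFFFCFFFCCCCFFFCFFFCCCCFFFCFFFCCCCFFFCFFFCCCCFFFCFFFCCCCFFFCFFFCCCCFFFCFFFCCCCFFFCFFFCCCCFFFCFFFFYYFYYFYYFYYCCCCCCCCCFYYCCCCCCCCCCCCCFFFCFFFCCCCFFFCFFFCCCCFFFCFFFCCCCFFFCFFFCCCCFFFCFFFCCCCFFFCFFFCCCCFFFCFFFCCCCFFFCFFFCCCCFFFCFFF  (50 'Y')

Answer: 50


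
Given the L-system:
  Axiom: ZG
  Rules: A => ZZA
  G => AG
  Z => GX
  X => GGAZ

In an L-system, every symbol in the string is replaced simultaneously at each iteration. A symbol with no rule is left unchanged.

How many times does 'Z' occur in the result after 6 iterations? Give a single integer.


Answer: 113

Derivation:
Step 0: ZG  (1 'Z')
Step 1: GXAG  (0 'Z')
Step 2: AGGGAZZZAAG  (3 'Z')
Step 3: ZZAAGAGAGZZAGXGXGXZZAZZAAG  (8 'Z')
Step 4: GXGXZZAZZAAGZZAAGZZAAGGXGXZZAAGGGAZAGGGAZAGGGAZGXGXZZAGXGXZZAZZAAG  (19 'Z')
Step 5: AGGGAZAGGGAZGXGXZZAGXGXZZAZZAAGGXGXZZAZZAAGGXGXZZAZZAAGAGGGAZAGGGAZGXGXZZAZZAAGAGAGZZAGXZZAAGAGAGZZAGXZZAAGAGAGZZAGXAGGGAZAGGGAZGXGXZZAAGGGAZAGGGAZGXGXZZAGXGXZZAZZAAG  (44 'Z')
Step 6: ZZAAGAGAGZZAGXZZAAGAGAGZZAGXAGGGAZAGGGAZGXGXZZAAGGGAZAGGGAZGXGXZZAGXGXZZAZZAAGAGGGAZAGGGAZGXGXZZAGXGXZZAZZAAGAGGGAZAGGGAZGXGXZZAGXGXZZAZZAAGZZAAGAGAGZZAGXZZAAGAGAGZZAGXAGGGAZAGGGAZGXGXZZAGXGXZZAZZAAGZZAAGZZAAGGXGXZZAAGGGAZGXGXZZAZZAAGZZAAGZZAAGGXGXZZAAGGGAZGXGXZZAZZAAGZZAAGZZAAGGXGXZZAAGGGAZZZAAGAGAGZZAGXZZAAGAGAGZZAGXAGGGAZAGGGAZGXGXZZAZZAAGAGAGZZAGXZZAAGAGAGZZAGXAGGGAZAGGGAZGXGXZZAAGGGAZAGGGAZGXGXZZAGXGXZZAZZAAG  (113 'Z')


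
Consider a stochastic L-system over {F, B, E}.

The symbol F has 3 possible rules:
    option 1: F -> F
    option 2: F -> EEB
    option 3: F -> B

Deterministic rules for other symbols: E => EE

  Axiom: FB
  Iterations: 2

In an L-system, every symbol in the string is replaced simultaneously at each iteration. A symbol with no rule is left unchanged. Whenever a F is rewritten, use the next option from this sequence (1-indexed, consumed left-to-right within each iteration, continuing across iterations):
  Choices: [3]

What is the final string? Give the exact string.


Step 0: FB
Step 1: BB  (used choices [3])
Step 2: BB  (used choices [])

Answer: BB


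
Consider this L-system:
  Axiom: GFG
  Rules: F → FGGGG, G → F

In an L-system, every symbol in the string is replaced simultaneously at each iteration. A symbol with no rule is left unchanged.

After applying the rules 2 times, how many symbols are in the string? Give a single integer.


Step 0: length = 3
Step 1: length = 7
Step 2: length = 19

Answer: 19


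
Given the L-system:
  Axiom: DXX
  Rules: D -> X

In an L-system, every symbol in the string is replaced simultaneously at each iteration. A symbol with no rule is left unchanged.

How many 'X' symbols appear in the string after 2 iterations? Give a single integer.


Answer: 3

Derivation:
Step 0: DXX  (2 'X')
Step 1: XXX  (3 'X')
Step 2: XXX  (3 'X')


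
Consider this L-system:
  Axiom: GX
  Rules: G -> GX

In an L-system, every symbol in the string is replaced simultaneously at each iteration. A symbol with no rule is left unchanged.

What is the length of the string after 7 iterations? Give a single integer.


Step 0: length = 2
Step 1: length = 3
Step 2: length = 4
Step 3: length = 5
Step 4: length = 6
Step 5: length = 7
Step 6: length = 8
Step 7: length = 9

Answer: 9


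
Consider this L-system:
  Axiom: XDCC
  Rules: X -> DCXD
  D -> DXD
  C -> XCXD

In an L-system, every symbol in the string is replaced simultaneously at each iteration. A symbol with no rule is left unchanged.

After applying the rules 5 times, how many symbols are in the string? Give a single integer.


Answer: 2277

Derivation:
Step 0: length = 4
Step 1: length = 15
Step 2: length = 54
Step 3: length = 189
Step 4: length = 657
Step 5: length = 2277


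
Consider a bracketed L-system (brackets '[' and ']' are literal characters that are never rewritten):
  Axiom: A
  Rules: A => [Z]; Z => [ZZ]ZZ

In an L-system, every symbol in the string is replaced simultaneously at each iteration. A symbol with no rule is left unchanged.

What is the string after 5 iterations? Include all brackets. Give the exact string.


Answer: [[[[[ZZ]ZZ[ZZ]ZZ][ZZ]ZZ[ZZ]ZZ[[ZZ]ZZ[ZZ]ZZ][ZZ]ZZ[ZZ]ZZ][[ZZ]ZZ[ZZ]ZZ][ZZ]ZZ[ZZ]ZZ[[ZZ]ZZ[ZZ]ZZ][ZZ]ZZ[ZZ]ZZ[[[ZZ]ZZ[ZZ]ZZ][ZZ]ZZ[ZZ]ZZ[[ZZ]ZZ[ZZ]ZZ][ZZ]ZZ[ZZ]ZZ][[ZZ]ZZ[ZZ]ZZ][ZZ]ZZ[ZZ]ZZ[[ZZ]ZZ[ZZ]ZZ][ZZ]ZZ[ZZ]ZZ][[[ZZ]ZZ[ZZ]ZZ][ZZ]ZZ[ZZ]ZZ[[ZZ]ZZ[ZZ]ZZ][ZZ]ZZ[ZZ]ZZ][[ZZ]ZZ[ZZ]ZZ][ZZ]ZZ[ZZ]ZZ[[ZZ]ZZ[ZZ]ZZ][ZZ]ZZ[ZZ]ZZ[[[ZZ]ZZ[ZZ]ZZ][ZZ]ZZ[ZZ]ZZ[[ZZ]ZZ[ZZ]ZZ][ZZ]ZZ[ZZ]ZZ][[ZZ]ZZ[ZZ]ZZ][ZZ]ZZ[ZZ]ZZ[[ZZ]ZZ[ZZ]ZZ][ZZ]ZZ[ZZ]ZZ]

Derivation:
Step 0: A
Step 1: [Z]
Step 2: [[ZZ]ZZ]
Step 3: [[[ZZ]ZZ[ZZ]ZZ][ZZ]ZZ[ZZ]ZZ]
Step 4: [[[[ZZ]ZZ[ZZ]ZZ][ZZ]ZZ[ZZ]ZZ[[ZZ]ZZ[ZZ]ZZ][ZZ]ZZ[ZZ]ZZ][[ZZ]ZZ[ZZ]ZZ][ZZ]ZZ[ZZ]ZZ[[ZZ]ZZ[ZZ]ZZ][ZZ]ZZ[ZZ]ZZ]
Step 5: [[[[[ZZ]ZZ[ZZ]ZZ][ZZ]ZZ[ZZ]ZZ[[ZZ]ZZ[ZZ]ZZ][ZZ]ZZ[ZZ]ZZ][[ZZ]ZZ[ZZ]ZZ][ZZ]ZZ[ZZ]ZZ[[ZZ]ZZ[ZZ]ZZ][ZZ]ZZ[ZZ]ZZ[[[ZZ]ZZ[ZZ]ZZ][ZZ]ZZ[ZZ]ZZ[[ZZ]ZZ[ZZ]ZZ][ZZ]ZZ[ZZ]ZZ][[ZZ]ZZ[ZZ]ZZ][ZZ]ZZ[ZZ]ZZ[[ZZ]ZZ[ZZ]ZZ][ZZ]ZZ[ZZ]ZZ][[[ZZ]ZZ[ZZ]ZZ][ZZ]ZZ[ZZ]ZZ[[ZZ]ZZ[ZZ]ZZ][ZZ]ZZ[ZZ]ZZ][[ZZ]ZZ[ZZ]ZZ][ZZ]ZZ[ZZ]ZZ[[ZZ]ZZ[ZZ]ZZ][ZZ]ZZ[ZZ]ZZ[[[ZZ]ZZ[ZZ]ZZ][ZZ]ZZ[ZZ]ZZ[[ZZ]ZZ[ZZ]ZZ][ZZ]ZZ[ZZ]ZZ][[ZZ]ZZ[ZZ]ZZ][ZZ]ZZ[ZZ]ZZ[[ZZ]ZZ[ZZ]ZZ][ZZ]ZZ[ZZ]ZZ]


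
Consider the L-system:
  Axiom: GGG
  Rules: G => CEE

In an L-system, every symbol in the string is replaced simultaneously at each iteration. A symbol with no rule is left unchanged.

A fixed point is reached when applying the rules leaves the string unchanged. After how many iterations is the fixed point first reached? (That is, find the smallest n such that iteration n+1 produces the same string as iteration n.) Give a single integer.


Step 0: GGG
Step 1: CEECEECEE
Step 2: CEECEECEE  (unchanged — fixed point at step 1)

Answer: 1


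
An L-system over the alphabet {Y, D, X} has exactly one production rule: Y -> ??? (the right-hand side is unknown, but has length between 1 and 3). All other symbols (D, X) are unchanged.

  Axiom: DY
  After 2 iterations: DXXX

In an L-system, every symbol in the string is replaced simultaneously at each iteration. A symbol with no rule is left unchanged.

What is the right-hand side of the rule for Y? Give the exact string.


Trying Y -> XXX:
  Step 0: DY
  Step 1: DXXX
  Step 2: DXXX
Matches the given result.

Answer: XXX


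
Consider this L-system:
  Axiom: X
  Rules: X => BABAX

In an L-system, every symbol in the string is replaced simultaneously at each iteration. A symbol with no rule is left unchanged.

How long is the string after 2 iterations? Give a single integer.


Step 0: length = 1
Step 1: length = 5
Step 2: length = 9

Answer: 9


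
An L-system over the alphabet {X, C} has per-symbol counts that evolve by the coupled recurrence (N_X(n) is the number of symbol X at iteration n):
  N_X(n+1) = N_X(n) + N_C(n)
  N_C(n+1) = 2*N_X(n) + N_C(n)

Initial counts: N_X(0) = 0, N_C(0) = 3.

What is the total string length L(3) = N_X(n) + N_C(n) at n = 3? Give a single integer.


Answer: 36

Derivation:
Step 0: N_X=0, N_C=3, L=3
Step 1: N_X=3, N_C=3, L=6
Step 2: N_X=6, N_C=9, L=15
Step 3: N_X=15, N_C=21, L=36


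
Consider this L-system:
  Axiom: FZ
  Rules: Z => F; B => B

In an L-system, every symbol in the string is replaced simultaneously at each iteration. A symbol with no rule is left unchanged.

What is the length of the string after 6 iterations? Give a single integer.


Answer: 2

Derivation:
Step 0: length = 2
Step 1: length = 2
Step 2: length = 2
Step 3: length = 2
Step 4: length = 2
Step 5: length = 2
Step 6: length = 2


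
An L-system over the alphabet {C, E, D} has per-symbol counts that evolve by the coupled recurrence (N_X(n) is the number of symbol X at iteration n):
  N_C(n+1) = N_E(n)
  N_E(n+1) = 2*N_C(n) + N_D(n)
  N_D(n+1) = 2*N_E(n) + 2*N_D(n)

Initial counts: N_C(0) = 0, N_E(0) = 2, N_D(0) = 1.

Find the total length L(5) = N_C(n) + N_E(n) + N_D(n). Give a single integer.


Answer: 620

Derivation:
Step 0: N_C=0, N_E=2, N_D=1, L=3
Step 1: N_C=2, N_E=1, N_D=6, L=9
Step 2: N_C=1, N_E=10, N_D=14, L=25
Step 3: N_C=10, N_E=16, N_D=48, L=74
Step 4: N_C=16, N_E=68, N_D=128, L=212
Step 5: N_C=68, N_E=160, N_D=392, L=620


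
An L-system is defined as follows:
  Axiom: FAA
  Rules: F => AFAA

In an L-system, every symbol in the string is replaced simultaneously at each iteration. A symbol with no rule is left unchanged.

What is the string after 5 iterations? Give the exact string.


Answer: AAAAAFAAAAAAAAAAAA

Derivation:
Step 0: FAA
Step 1: AFAAAA
Step 2: AAFAAAAAA
Step 3: AAAFAAAAAAAA
Step 4: AAAAFAAAAAAAAAA
Step 5: AAAAAFAAAAAAAAAAAA


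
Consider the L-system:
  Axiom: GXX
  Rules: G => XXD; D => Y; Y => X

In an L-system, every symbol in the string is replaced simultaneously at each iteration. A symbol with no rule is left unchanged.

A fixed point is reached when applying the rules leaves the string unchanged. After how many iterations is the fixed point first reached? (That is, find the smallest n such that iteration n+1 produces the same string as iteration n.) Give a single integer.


Step 0: GXX
Step 1: XXDXX
Step 2: XXYXX
Step 3: XXXXX
Step 4: XXXXX  (unchanged — fixed point at step 3)

Answer: 3


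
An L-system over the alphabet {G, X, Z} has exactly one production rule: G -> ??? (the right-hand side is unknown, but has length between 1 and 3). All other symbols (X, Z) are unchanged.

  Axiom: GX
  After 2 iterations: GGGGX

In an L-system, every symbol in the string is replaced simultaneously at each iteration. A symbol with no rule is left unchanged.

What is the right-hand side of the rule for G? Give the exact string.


Trying G -> GG:
  Step 0: GX
  Step 1: GGX
  Step 2: GGGGX
Matches the given result.

Answer: GG


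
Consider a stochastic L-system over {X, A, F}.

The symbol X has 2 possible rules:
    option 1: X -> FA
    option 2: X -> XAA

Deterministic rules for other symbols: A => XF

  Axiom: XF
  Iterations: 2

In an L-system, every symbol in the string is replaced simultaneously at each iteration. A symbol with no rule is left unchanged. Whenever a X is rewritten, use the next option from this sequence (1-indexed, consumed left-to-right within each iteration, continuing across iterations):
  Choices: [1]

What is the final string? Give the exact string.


Step 0: XF
Step 1: FAF  (used choices [1])
Step 2: FXFF  (used choices [])

Answer: FXFF


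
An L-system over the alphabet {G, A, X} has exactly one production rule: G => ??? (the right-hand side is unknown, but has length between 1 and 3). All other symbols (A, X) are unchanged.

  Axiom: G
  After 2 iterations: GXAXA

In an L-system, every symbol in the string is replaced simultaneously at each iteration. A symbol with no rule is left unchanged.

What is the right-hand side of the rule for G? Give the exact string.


Trying G => GXA:
  Step 0: G
  Step 1: GXA
  Step 2: GXAXA
Matches the given result.

Answer: GXA


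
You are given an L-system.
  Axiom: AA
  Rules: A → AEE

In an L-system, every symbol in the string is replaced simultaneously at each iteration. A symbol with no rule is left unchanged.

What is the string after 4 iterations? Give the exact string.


Answer: AEEEEEEEEAEEEEEEEE

Derivation:
Step 0: AA
Step 1: AEEAEE
Step 2: AEEEEAEEEE
Step 3: AEEEEEEAEEEEEE
Step 4: AEEEEEEEEAEEEEEEEE


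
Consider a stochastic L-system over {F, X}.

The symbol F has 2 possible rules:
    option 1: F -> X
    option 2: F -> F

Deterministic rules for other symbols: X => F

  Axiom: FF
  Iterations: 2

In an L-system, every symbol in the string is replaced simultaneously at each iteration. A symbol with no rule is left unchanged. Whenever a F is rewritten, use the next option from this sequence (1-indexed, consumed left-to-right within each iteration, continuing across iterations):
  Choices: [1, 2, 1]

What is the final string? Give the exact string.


Step 0: FF
Step 1: XF  (used choices [1, 2])
Step 2: FX  (used choices [1])

Answer: FX


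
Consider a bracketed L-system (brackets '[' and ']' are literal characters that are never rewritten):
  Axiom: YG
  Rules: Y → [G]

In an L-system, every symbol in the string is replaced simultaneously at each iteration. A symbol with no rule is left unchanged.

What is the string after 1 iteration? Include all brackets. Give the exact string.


Step 0: YG
Step 1: [G]G

Answer: [G]G


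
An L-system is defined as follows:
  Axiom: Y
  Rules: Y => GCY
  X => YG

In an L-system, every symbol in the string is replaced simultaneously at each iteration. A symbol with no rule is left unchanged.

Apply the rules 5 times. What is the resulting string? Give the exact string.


Answer: GCGCGCGCGCY

Derivation:
Step 0: Y
Step 1: GCY
Step 2: GCGCY
Step 3: GCGCGCY
Step 4: GCGCGCGCY
Step 5: GCGCGCGCGCY


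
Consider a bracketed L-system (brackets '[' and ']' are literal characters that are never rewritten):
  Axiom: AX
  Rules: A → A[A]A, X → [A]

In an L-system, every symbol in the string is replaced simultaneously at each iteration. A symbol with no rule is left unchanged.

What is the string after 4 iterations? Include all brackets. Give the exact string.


Step 0: AX
Step 1: A[A]A[A]
Step 2: A[A]A[A[A]A]A[A]A[A[A]A]
Step 3: A[A]A[A[A]A]A[A]A[A[A]A[A[A]A]A[A]A]A[A]A[A[A]A]A[A]A[A[A]A[A[A]A]A[A]A]
Step 4: A[A]A[A[A]A]A[A]A[A[A]A[A[A]A]A[A]A]A[A]A[A[A]A]A[A]A[A[A]A[A[A]A]A[A]A[A[A]A[A[A]A]A[A]A]A[A]A[A[A]A]A[A]A]A[A]A[A[A]A]A[A]A[A[A]A[A[A]A]A[A]A]A[A]A[A[A]A]A[A]A[A[A]A[A[A]A]A[A]A[A[A]A[A[A]A]A[A]A]A[A]A[A[A]A]A[A]A]

Answer: A[A]A[A[A]A]A[A]A[A[A]A[A[A]A]A[A]A]A[A]A[A[A]A]A[A]A[A[A]A[A[A]A]A[A]A[A[A]A[A[A]A]A[A]A]A[A]A[A[A]A]A[A]A]A[A]A[A[A]A]A[A]A[A[A]A[A[A]A]A[A]A]A[A]A[A[A]A]A[A]A[A[A]A[A[A]A]A[A]A[A[A]A[A[A]A]A[A]A]A[A]A[A[A]A]A[A]A]


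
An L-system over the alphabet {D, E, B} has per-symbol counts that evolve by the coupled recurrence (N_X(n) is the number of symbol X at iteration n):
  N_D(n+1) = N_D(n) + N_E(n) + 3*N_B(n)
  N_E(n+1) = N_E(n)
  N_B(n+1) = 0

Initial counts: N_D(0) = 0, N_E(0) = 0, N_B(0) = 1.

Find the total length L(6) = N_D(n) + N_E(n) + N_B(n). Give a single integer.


Answer: 3

Derivation:
Step 0: N_D=0, N_E=0, N_B=1, L=1
Step 1: N_D=3, N_E=0, N_B=0, L=3
Step 2: N_D=3, N_E=0, N_B=0, L=3
Step 3: N_D=3, N_E=0, N_B=0, L=3
Step 4: N_D=3, N_E=0, N_B=0, L=3
Step 5: N_D=3, N_E=0, N_B=0, L=3
Step 6: N_D=3, N_E=0, N_B=0, L=3


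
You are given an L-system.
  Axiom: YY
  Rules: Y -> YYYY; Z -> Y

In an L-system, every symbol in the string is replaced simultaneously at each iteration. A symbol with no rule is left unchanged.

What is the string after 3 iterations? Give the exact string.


Answer: YYYYYYYYYYYYYYYYYYYYYYYYYYYYYYYYYYYYYYYYYYYYYYYYYYYYYYYYYYYYYYYYYYYYYYYYYYYYYYYYYYYYYYYYYYYYYYYYYYYYYYYYYYYYYYYYYYYYYYYYYYYYYYYY

Derivation:
Step 0: YY
Step 1: YYYYYYYY
Step 2: YYYYYYYYYYYYYYYYYYYYYYYYYYYYYYYY
Step 3: YYYYYYYYYYYYYYYYYYYYYYYYYYYYYYYYYYYYYYYYYYYYYYYYYYYYYYYYYYYYYYYYYYYYYYYYYYYYYYYYYYYYYYYYYYYYYYYYYYYYYYYYYYYYYYYYYYYYYYYYYYYYYYYY


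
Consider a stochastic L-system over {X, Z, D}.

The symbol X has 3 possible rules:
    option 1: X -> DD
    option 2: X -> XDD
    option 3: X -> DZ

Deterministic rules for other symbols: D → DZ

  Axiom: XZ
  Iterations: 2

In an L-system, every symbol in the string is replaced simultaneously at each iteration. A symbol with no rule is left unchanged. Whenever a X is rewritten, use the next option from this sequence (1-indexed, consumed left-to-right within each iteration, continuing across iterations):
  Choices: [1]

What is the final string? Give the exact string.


Answer: DZDZZ

Derivation:
Step 0: XZ
Step 1: DDZ  (used choices [1])
Step 2: DZDZZ  (used choices [])


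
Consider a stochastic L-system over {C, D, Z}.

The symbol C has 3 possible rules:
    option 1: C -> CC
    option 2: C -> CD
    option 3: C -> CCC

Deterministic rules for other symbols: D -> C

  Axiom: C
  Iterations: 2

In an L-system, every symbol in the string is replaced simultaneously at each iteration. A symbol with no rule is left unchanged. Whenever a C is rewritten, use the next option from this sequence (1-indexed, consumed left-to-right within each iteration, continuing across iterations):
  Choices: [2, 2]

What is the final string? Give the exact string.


Step 0: C
Step 1: CD  (used choices [2])
Step 2: CDC  (used choices [2])

Answer: CDC


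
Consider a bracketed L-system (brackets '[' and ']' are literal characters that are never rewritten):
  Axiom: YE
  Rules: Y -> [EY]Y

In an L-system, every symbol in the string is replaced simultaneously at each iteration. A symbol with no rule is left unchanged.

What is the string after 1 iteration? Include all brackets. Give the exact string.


Step 0: YE
Step 1: [EY]YE

Answer: [EY]YE


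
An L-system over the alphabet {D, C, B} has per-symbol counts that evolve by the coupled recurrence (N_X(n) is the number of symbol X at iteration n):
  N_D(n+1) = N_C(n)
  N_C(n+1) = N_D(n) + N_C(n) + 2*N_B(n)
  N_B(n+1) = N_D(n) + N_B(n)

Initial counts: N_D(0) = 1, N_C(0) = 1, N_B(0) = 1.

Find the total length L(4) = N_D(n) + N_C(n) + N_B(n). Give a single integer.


Step 0: N_D=1, N_C=1, N_B=1, L=3
Step 1: N_D=1, N_C=4, N_B=2, L=7
Step 2: N_D=4, N_C=9, N_B=3, L=16
Step 3: N_D=9, N_C=19, N_B=7, L=35
Step 4: N_D=19, N_C=42, N_B=16, L=77

Answer: 77
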